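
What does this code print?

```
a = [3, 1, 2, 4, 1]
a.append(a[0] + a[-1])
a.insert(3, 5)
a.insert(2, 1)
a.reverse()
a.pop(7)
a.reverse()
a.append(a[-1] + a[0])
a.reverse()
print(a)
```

append a[0]+a[-1] = 3+1 = 4 → [3, 1, 2, 4, 1, 4]
insert 5 at 3 → [3, 1, 2, 5, 4, 1, 4]
insert 1 at 2 → [3, 1, 1, 2, 5, 4, 1, 4]
reverse → [4, 1, 4, 5, 2, 1, 1, 3]
pop(7) removes 3 → [4, 1, 4, 5, 2, 1, 1]
reverse → [1, 1, 2, 5, 4, 1, 4]
append a[-1]+a[0] = 4+1 = 5 → [1, 1, 2, 5, 4, 1, 4, 5]
reverse → [5, 4, 1, 4, 5, 2, 1, 1]

[5, 4, 1, 4, 5, 2, 1, 1]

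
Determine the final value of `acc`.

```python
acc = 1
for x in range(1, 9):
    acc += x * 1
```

x=1: acc = 1+1*1 = 2
x=2: acc = 2+2*1 = 4
x=3: acc = 4+3*1 = 7
x=4: acc = 7+4*1 = 11
x=5: acc = 11+5*1 = 16
x=6: acc = 16+6*1 = 22
x=7: acc = 22+7*1 = 29
x=8: acc = 29+8*1 = 37

37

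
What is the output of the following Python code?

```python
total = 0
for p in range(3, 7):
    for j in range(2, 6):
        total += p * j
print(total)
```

p=3,j=2: total = 0+6 = 6
p=3,j=3: total = 6+9 = 15
p=3,j=4: total = 15+12 = 27
p=3,j=5: total = 27+15 = 42
p=4,j=2: total = 42+8 = 50
p=4,j=3: total = 50+12 = 62
p=4,j=4: total = 62+16 = 78
p=4,j=5: total = 78+20 = 98
p=5,j=2: total = 98+10 = 108
p=5,j=3: total = 108+15 = 123
p=5,j=4: total = 123+20 = 143
p=5,j=5: total = 143+25 = 168
p=6,j=2: total = 168+12 = 180
p=6,j=3: total = 180+18 = 198
p=6,j=4: total = 198+24 = 222
p=6,j=5: total = 222+30 = 252

252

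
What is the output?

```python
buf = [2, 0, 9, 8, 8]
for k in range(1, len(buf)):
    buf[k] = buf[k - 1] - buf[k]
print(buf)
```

[2, 2, -7, -15, -23]

k=1: buf[1] = 2-0 = 2 → [2, 2, 9, 8, 8]
k=2: buf[2] = 2-9 = -7 → [2, 2, -7, 8, 8]
k=3: buf[3] = (-7)-8 = -15 → [2, 2, -7, -15, 8]
k=4: buf[4] = (-15)-8 = -23 → [2, 2, -7, -15, -23]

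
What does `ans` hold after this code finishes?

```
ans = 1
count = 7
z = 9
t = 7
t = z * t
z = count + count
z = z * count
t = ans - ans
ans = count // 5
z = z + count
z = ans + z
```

t = 9*7 = 63
z = 7+7 = 14
z = 14*7 = 98
t = 1-1 = 0
ans = 7//5 = 1
z = 98+7 = 105
z = 1+105 = 106

1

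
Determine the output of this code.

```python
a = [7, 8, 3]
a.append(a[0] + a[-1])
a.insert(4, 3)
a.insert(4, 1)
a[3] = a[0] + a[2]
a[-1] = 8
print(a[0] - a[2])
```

append a[0]+a[-1] = 7+3 = 10 → [7, 8, 3, 10]
insert 3 at 4 → [7, 8, 3, 10, 3]
insert 1 at 4 → [7, 8, 3, 10, 1, 3]
a[3] = a[0]+a[2] = 7+3 = 10 → [7, 8, 3, 10, 1, 3]
a[-1] = 8 → [7, 8, 3, 10, 1, 8]
a[0]-a[2] = 7-3 = 4

4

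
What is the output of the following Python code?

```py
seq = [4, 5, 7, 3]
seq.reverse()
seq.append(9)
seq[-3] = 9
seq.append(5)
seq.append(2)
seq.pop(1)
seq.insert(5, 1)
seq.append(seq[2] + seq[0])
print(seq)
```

reverse → [3, 7, 5, 4]
append 9 → [3, 7, 5, 4, 9]
seq[-3] = 9 → [3, 7, 9, 4, 9]
append 5 → [3, 7, 9, 4, 9, 5]
append 2 → [3, 7, 9, 4, 9, 5, 2]
pop(1) removes 7 → [3, 9, 4, 9, 5, 2]
insert 1 at 5 → [3, 9, 4, 9, 5, 1, 2]
append seq[2]+seq[0] = 4+3 = 7 → [3, 9, 4, 9, 5, 1, 2, 7]

[3, 9, 4, 9, 5, 1, 2, 7]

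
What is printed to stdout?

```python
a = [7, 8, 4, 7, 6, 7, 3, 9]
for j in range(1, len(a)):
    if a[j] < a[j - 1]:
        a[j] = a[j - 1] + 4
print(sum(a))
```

147

j=1: 8>=7, unchanged → [7, 8, 4, 7, 6, 7, 3, 9]
j=2: 4<8, a[2] = 8+4 = 12 → [7, 8, 12, 7, 6, 7, 3, 9]
j=3: 7<12, a[3] = 12+4 = 16 → [7, 8, 12, 16, 6, 7, 3, 9]
j=4: 6<16, a[4] = 16+4 = 20 → [7, 8, 12, 16, 20, 7, 3, 9]
j=5: 7<20, a[5] = 20+4 = 24 → [7, 8, 12, 16, 20, 24, 3, 9]
j=6: 3<24, a[6] = 24+4 = 28 → [7, 8, 12, 16, 20, 24, 28, 9]
j=7: 9<28, a[7] = 28+4 = 32 → [7, 8, 12, 16, 20, 24, 28, 32]
sum = 147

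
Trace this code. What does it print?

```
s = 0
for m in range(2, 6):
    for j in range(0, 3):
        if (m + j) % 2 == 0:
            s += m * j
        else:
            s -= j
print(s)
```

m=2,j=0: even sum, s = 0+0 = 0
m=2,j=1: odd sum, s = 0-1 = -1
m=2,j=2: even sum, s = (-1)+4 = 3
m=3,j=0: odd sum, s = 3-0 = 3
m=3,j=1: even sum, s = 3+3 = 6
m=3,j=2: odd sum, s = 6-2 = 4
m=4,j=0: even sum, s = 4+0 = 4
m=4,j=1: odd sum, s = 4-1 = 3
m=4,j=2: even sum, s = 3+8 = 11
m=5,j=0: odd sum, s = 11-0 = 11
m=5,j=1: even sum, s = 11+5 = 16
m=5,j=2: odd sum, s = 16-2 = 14

14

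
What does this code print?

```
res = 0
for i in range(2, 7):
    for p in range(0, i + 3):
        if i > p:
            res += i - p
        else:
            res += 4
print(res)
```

i=2,p=0: 2>0, res = 0+2 = 2
i=2,p=1: 2>1, res = 2+1 = 3
i=2,p=2: not 2>2, res = 3+4 = 7
i=2,p=3: not 2>3, res = 7+4 = 11
i=2,p=4: not 2>4, res = 11+4 = 15
i=3,p=0: 3>0, res = 15+3 = 18
i=3,p=1: 3>1, res = 18+2 = 20
i=3,p=2: 3>2, res = 20+1 = 21
i=3,p=3: not 3>3, res = 21+4 = 25
i=3,p=4: not 3>4, res = 25+4 = 29
i=3,p=5: not 3>5, res = 29+4 = 33
i=4,p=0: 4>0, res = 33+4 = 37
i=4,p=1: 4>1, res = 37+3 = 40
i=4,p=2: 4>2, res = 40+2 = 42
i=4,p=3: 4>3, res = 42+1 = 43
i=4,p=4: not 4>4, res = 43+4 = 47
i=4,p=5: not 4>5, res = 47+4 = 51
i=4,p=6: not 4>6, res = 51+4 = 55
i=5,p=0: 5>0, res = 55+5 = 60
i=5,p=1: 5>1, res = 60+4 = 64
i=5,p=2: 5>2, res = 64+3 = 67
i=5,p=3: 5>3, res = 67+2 = 69
i=5,p=4: 5>4, res = 69+1 = 70
i=5,p=5: not 5>5, res = 70+4 = 74
i=5,p=6: not 5>6, res = 74+4 = 78
i=5,p=7: not 5>7, res = 78+4 = 82
i=6,p=0: 6>0, res = 82+6 = 88
i=6,p=1: 6>1, res = 88+5 = 93
i=6,p=2: 6>2, res = 93+4 = 97
i=6,p=3: 6>3, res = 97+3 = 100
i=6,p=4: 6>4, res = 100+2 = 102
i=6,p=5: 6>5, res = 102+1 = 103
i=6,p=6: not 6>6, res = 103+4 = 107
i=6,p=7: not 6>7, res = 107+4 = 111
i=6,p=8: not 6>8, res = 111+4 = 115

115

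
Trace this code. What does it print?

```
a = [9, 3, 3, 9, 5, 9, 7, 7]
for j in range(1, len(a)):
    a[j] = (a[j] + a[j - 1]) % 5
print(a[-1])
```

2

j=1: a[1] = (3+9)%5 = 2 → [9, 2, 3, 9, 5, 9, 7, 7]
j=2: a[2] = (3+2)%5 = 0 → [9, 2, 0, 9, 5, 9, 7, 7]
j=3: a[3] = (9+0)%5 = 4 → [9, 2, 0, 4, 5, 9, 7, 7]
j=4: a[4] = (5+4)%5 = 4 → [9, 2, 0, 4, 4, 9, 7, 7]
j=5: a[5] = (9+4)%5 = 3 → [9, 2, 0, 4, 4, 3, 7, 7]
j=6: a[6] = (7+3)%5 = 0 → [9, 2, 0, 4, 4, 3, 0, 7]
j=7: a[7] = (7+0)%5 = 2 → [9, 2, 0, 4, 4, 3, 0, 2]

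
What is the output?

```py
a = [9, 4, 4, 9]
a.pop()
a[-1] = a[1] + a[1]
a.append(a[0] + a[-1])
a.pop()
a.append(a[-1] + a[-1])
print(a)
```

pop() removes 9 → [9, 4, 4]
a[-1] = a[1]+a[1] = 4+4 = 8 → [9, 4, 8]
append a[0]+a[-1] = 9+8 = 17 → [9, 4, 8, 17]
pop() removes 17 → [9, 4, 8]
append a[-1]+a[-1] = 8+8 = 16 → [9, 4, 8, 16]

[9, 4, 8, 16]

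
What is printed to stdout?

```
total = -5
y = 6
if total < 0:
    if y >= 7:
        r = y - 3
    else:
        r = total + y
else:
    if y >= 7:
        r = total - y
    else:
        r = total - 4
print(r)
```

1

total=-5, y=6
total < 0 is True; y >= 7 is False
→ r = total + y = 1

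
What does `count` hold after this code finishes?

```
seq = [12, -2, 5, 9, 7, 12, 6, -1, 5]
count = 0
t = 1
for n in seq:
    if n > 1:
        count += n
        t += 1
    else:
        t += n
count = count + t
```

n=12: >1, count = 0+12 = 12; t=2
n=-2: not >1; t=0
n=5: >1, count = 12+5 = 17; t=1
n=9: >1, count = 17+9 = 26; t=2
n=7: >1, count = 26+7 = 33; t=3
n=12: >1, count = 33+12 = 45; t=4
n=6: >1, count = 45+6 = 51; t=5
n=-1: not >1; t=4
n=5: >1, count = 51+5 = 56; t=5
count+t = 56+5 = 61

61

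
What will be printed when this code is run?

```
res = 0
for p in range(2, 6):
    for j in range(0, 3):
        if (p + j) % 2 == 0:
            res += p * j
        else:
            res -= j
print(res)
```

p=2,j=0: even sum, res = 0+0 = 0
p=2,j=1: odd sum, res = 0-1 = -1
p=2,j=2: even sum, res = (-1)+4 = 3
p=3,j=0: odd sum, res = 3-0 = 3
p=3,j=1: even sum, res = 3+3 = 6
p=3,j=2: odd sum, res = 6-2 = 4
p=4,j=0: even sum, res = 4+0 = 4
p=4,j=1: odd sum, res = 4-1 = 3
p=4,j=2: even sum, res = 3+8 = 11
p=5,j=0: odd sum, res = 11-0 = 11
p=5,j=1: even sum, res = 11+5 = 16
p=5,j=2: odd sum, res = 16-2 = 14

14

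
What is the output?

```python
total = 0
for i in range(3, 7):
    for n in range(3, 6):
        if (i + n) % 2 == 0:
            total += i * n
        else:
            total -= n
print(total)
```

i=3,n=3: even sum, total = 0+9 = 9
i=3,n=4: odd sum, total = 9-4 = 5
i=3,n=5: even sum, total = 5+15 = 20
i=4,n=3: odd sum, total = 20-3 = 17
i=4,n=4: even sum, total = 17+16 = 33
i=4,n=5: odd sum, total = 33-5 = 28
i=5,n=3: even sum, total = 28+15 = 43
i=5,n=4: odd sum, total = 43-4 = 39
i=5,n=5: even sum, total = 39+25 = 64
i=6,n=3: odd sum, total = 64-3 = 61
i=6,n=4: even sum, total = 61+24 = 85
i=6,n=5: odd sum, total = 85-5 = 80

80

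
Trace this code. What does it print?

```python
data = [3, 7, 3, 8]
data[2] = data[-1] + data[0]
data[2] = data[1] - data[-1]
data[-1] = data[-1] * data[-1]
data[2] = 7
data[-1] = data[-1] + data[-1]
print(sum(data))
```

data[2] = data[-1]+data[0] = 8+3 = 11 → [3, 7, 11, 8]
data[2] = data[1]-data[-1] = 7-8 = -1 → [3, 7, -1, 8]
data[-1] = data[-1]*data[-1] = 8*8 = 64 → [3, 7, -1, 64]
data[2] = 7 → [3, 7, 7, 64]
data[-1] = data[-1]+data[-1] = 64+64 = 128 → [3, 7, 7, 128]
sum = 145

145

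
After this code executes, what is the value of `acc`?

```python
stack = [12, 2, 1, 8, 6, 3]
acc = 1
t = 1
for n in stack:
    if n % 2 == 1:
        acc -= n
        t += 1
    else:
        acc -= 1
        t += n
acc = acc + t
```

24

n=12: not odd, acc = 1-1 = 0; t=13
n=2: not odd, acc = 0-1 = -1; t=15
n=1: odd, acc = (-1)-1 = -2; t=16
n=8: not odd, acc = (-2)-1 = -3; t=24
n=6: not odd, acc = (-3)-1 = -4; t=30
n=3: odd, acc = (-4)-3 = -7; t=31
acc+t = (-7)+31 = 24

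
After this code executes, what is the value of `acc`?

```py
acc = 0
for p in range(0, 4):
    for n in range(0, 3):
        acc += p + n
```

30

p=0,n=0: acc = 0+0 = 0
p=0,n=1: acc = 0+1 = 1
p=0,n=2: acc = 1+2 = 3
p=1,n=0: acc = 3+1 = 4
p=1,n=1: acc = 4+2 = 6
p=1,n=2: acc = 6+3 = 9
p=2,n=0: acc = 9+2 = 11
p=2,n=1: acc = 11+3 = 14
p=2,n=2: acc = 14+4 = 18
p=3,n=0: acc = 18+3 = 21
p=3,n=1: acc = 21+4 = 25
p=3,n=2: acc = 25+5 = 30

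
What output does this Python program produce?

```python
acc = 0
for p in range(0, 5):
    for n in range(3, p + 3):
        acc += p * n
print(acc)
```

p=1,n=3: acc = 0+3 = 3
p=2,n=3: acc = 3+6 = 9
p=2,n=4: acc = 9+8 = 17
p=3,n=3: acc = 17+9 = 26
p=3,n=4: acc = 26+12 = 38
p=3,n=5: acc = 38+15 = 53
p=4,n=3: acc = 53+12 = 65
p=4,n=4: acc = 65+16 = 81
p=4,n=5: acc = 81+20 = 101
p=4,n=6: acc = 101+24 = 125

125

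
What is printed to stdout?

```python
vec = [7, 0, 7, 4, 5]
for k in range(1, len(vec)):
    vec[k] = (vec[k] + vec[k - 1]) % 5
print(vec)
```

k=1: vec[1] = (0+7)%5 = 2 → [7, 2, 7, 4, 5]
k=2: vec[2] = (7+2)%5 = 4 → [7, 2, 4, 4, 5]
k=3: vec[3] = (4+4)%5 = 3 → [7, 2, 4, 3, 5]
k=4: vec[4] = (5+3)%5 = 3 → [7, 2, 4, 3, 3]

[7, 2, 4, 3, 3]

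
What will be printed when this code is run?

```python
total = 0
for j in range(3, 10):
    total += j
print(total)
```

42

j=3: total = 0+3 = 3
j=4: total = 3+4 = 7
j=5: total = 7+5 = 12
j=6: total = 12+6 = 18
j=7: total = 18+7 = 25
j=8: total = 25+8 = 33
j=9: total = 33+9 = 42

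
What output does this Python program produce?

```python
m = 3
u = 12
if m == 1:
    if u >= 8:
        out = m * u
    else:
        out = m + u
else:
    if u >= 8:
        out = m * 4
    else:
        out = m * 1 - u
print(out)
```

12

m=3, u=12
m == 1 is False; u >= 8 is True
→ out = m * 4 = 12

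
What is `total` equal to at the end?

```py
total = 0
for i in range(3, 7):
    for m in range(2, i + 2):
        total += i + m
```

156

i=3,m=2: total = 0+5 = 5
i=3,m=3: total = 5+6 = 11
i=3,m=4: total = 11+7 = 18
i=4,m=2: total = 18+6 = 24
i=4,m=3: total = 24+7 = 31
i=4,m=4: total = 31+8 = 39
i=4,m=5: total = 39+9 = 48
i=5,m=2: total = 48+7 = 55
i=5,m=3: total = 55+8 = 63
i=5,m=4: total = 63+9 = 72
i=5,m=5: total = 72+10 = 82
i=5,m=6: total = 82+11 = 93
i=6,m=2: total = 93+8 = 101
i=6,m=3: total = 101+9 = 110
i=6,m=4: total = 110+10 = 120
i=6,m=5: total = 120+11 = 131
i=6,m=6: total = 131+12 = 143
i=6,m=7: total = 143+13 = 156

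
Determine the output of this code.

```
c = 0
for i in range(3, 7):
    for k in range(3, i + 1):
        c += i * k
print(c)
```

i=3,k=3: c = 0+9 = 9
i=4,k=3: c = 9+12 = 21
i=4,k=4: c = 21+16 = 37
i=5,k=3: c = 37+15 = 52
i=5,k=4: c = 52+20 = 72
i=5,k=5: c = 72+25 = 97
i=6,k=3: c = 97+18 = 115
i=6,k=4: c = 115+24 = 139
i=6,k=5: c = 139+30 = 169
i=6,k=6: c = 169+36 = 205

205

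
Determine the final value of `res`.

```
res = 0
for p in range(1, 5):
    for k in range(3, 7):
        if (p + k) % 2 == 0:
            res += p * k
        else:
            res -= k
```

56

p=1,k=3: even sum, res = 0+3 = 3
p=1,k=4: odd sum, res = 3-4 = -1
p=1,k=5: even sum, res = (-1)+5 = 4
p=1,k=6: odd sum, res = 4-6 = -2
p=2,k=3: odd sum, res = (-2)-3 = -5
p=2,k=4: even sum, res = (-5)+8 = 3
p=2,k=5: odd sum, res = 3-5 = -2
p=2,k=6: even sum, res = (-2)+12 = 10
p=3,k=3: even sum, res = 10+9 = 19
p=3,k=4: odd sum, res = 19-4 = 15
p=3,k=5: even sum, res = 15+15 = 30
p=3,k=6: odd sum, res = 30-6 = 24
p=4,k=3: odd sum, res = 24-3 = 21
p=4,k=4: even sum, res = 21+16 = 37
p=4,k=5: odd sum, res = 37-5 = 32
p=4,k=6: even sum, res = 32+24 = 56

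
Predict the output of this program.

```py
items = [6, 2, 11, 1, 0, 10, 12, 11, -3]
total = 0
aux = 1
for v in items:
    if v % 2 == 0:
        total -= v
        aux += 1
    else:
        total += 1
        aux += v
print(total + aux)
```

v=6: even, total = 0-6 = -6; aux=2
v=2: even, total = (-6)-2 = -8; aux=3
v=11: not even, total = (-8)+1 = -7; aux=14
v=1: not even, total = (-7)+1 = -6; aux=15
v=0: even, total = (-6)-0 = -6; aux=16
v=10: even, total = (-6)-10 = -16; aux=17
v=12: even, total = (-16)-12 = -28; aux=18
v=11: not even, total = (-28)+1 = -27; aux=29
v=-3: not even, total = (-27)+1 = -26; aux=26
total+aux = (-26)+26 = 0

0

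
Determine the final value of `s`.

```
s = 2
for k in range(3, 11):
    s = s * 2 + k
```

k=3: s = 2*2+3 = 7
k=4: s = 7*2+4 = 18
k=5: s = 18*2+5 = 41
k=6: s = 41*2+6 = 88
k=7: s = 88*2+7 = 183
k=8: s = 183*2+8 = 374
k=9: s = 374*2+9 = 757
k=10: s = 757*2+10 = 1524

1524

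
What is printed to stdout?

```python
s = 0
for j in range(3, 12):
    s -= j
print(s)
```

-63

j=3: s = 0-3 = -3
j=4: s = (-3)-4 = -7
j=5: s = (-7)-5 = -12
j=6: s = (-12)-6 = -18
j=7: s = (-18)-7 = -25
j=8: s = (-25)-8 = -33
j=9: s = (-33)-9 = -42
j=10: s = (-42)-10 = -52
j=11: s = (-52)-11 = -63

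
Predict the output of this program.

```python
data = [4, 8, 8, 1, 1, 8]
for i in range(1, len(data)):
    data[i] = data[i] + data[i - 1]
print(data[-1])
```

30

i=1: data[1] = 8+4 = 12 → [4, 12, 8, 1, 1, 8]
i=2: data[2] = 8+12 = 20 → [4, 12, 20, 1, 1, 8]
i=3: data[3] = 1+20 = 21 → [4, 12, 20, 21, 1, 8]
i=4: data[4] = 1+21 = 22 → [4, 12, 20, 21, 22, 8]
i=5: data[5] = 8+22 = 30 → [4, 12, 20, 21, 22, 30]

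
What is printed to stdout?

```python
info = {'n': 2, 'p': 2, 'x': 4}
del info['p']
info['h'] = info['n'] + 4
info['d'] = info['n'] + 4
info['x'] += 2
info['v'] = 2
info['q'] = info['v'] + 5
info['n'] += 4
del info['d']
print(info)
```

del 'p' → {'n': 2, 'x': 4}
info['h'] = info['n']+4 = 6 → {'n': 2, 'x': 4, 'h': 6}
info['d'] = info['n']+4 = 6 → {'n': 2, 'x': 4, 'h': 6, 'd': 6}
info['x'] = 4+2 = 6 → {'n': 2, 'x': 6, 'h': 6, 'd': 6}
info['v'] = 2 → {'n': 2, 'x': 6, 'h': 6, 'd': 6, 'v': 2}
info['q'] = info['v']+5 = 7 → {'n': 2, 'x': 6, 'h': 6, 'd': 6, 'v': 2, 'q': 7}
info['n'] = 2+4 = 6 → {'n': 6, 'x': 6, 'h': 6, 'd': 6, 'v': 2, 'q': 7}
del 'd' → {'n': 6, 'x': 6, 'h': 6, 'v': 2, 'q': 7}

{'n': 6, 'x': 6, 'h': 6, 'v': 2, 'q': 7}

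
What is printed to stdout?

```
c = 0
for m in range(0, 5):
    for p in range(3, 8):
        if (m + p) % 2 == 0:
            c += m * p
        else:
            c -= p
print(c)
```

m=0,p=3: odd sum, c = 0-3 = -3
m=0,p=4: even sum, c = (-3)+0 = -3
m=0,p=5: odd sum, c = (-3)-5 = -8
m=0,p=6: even sum, c = (-8)+0 = -8
m=0,p=7: odd sum, c = (-8)-7 = -15
m=1,p=3: even sum, c = (-15)+3 = -12
m=1,p=4: odd sum, c = (-12)-4 = -16
m=1,p=5: even sum, c = (-16)+5 = -11
m=1,p=6: odd sum, c = (-11)-6 = -17
m=1,p=7: even sum, c = (-17)+7 = -10
m=2,p=3: odd sum, c = (-10)-3 = -13
m=2,p=4: even sum, c = (-13)+8 = -5
m=2,p=5: odd sum, c = (-5)-5 = -10
m=2,p=6: even sum, c = (-10)+12 = 2
m=2,p=7: odd sum, c = 2-7 = -5
m=3,p=3: even sum, c = (-5)+9 = 4
m=3,p=4: odd sum, c = 4-4 = 0
m=3,p=5: even sum, c = 0+15 = 15
m=3,p=6: odd sum, c = 15-6 = 9
m=3,p=7: even sum, c = 9+21 = 30
m=4,p=3: odd sum, c = 30-3 = 27
m=4,p=4: even sum, c = 27+16 = 43
m=4,p=5: odd sum, c = 43-5 = 38
m=4,p=6: even sum, c = 38+24 = 62
m=4,p=7: odd sum, c = 62-7 = 55

55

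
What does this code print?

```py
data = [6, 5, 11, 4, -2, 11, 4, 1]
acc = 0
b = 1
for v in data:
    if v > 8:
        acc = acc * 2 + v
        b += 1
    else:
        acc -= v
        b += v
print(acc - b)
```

v=6: not >8, acc = 0-6 = -6; b=7
v=5: not >8, acc = (-6)-5 = -11; b=12
v=11: >8, acc = (-11)*2+11 = -11; b=13
v=4: not >8, acc = (-11)-4 = -15; b=17
v=-2: not >8, acc = (-15)-(-2) = -13; b=15
v=11: >8, acc = (-13)*2+11 = -15; b=16
v=4: not >8, acc = (-15)-4 = -19; b=20
v=1: not >8, acc = (-19)-1 = -20; b=21
acc-b = (-20)-21 = -41

-41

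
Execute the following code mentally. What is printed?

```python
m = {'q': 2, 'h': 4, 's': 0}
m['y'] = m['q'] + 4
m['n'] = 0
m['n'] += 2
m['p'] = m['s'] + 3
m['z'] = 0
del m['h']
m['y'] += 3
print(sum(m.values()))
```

16

m['y'] = m['q']+4 = 6 → {'q': 2, 'h': 4, 's': 0, 'y': 6}
m['n'] = 0 → {'q': 2, 'h': 4, 's': 0, 'y': 6, 'n': 0}
m['n'] = 0+2 = 2 → {'q': 2, 'h': 4, 's': 0, 'y': 6, 'n': 2}
m['p'] = m['s']+3 = 3 → {'q': 2, 'h': 4, 's': 0, 'y': 6, 'n': 2, 'p': 3}
m['z'] = 0 → {'q': 2, 'h': 4, 's': 0, 'y': 6, 'n': 2, 'p': 3, 'z': 0}
del 'h' → {'q': 2, 's': 0, 'y': 6, 'n': 2, 'p': 3, 'z': 0}
m['y'] = 6+3 = 9 → {'q': 2, 's': 0, 'y': 9, 'n': 2, 'p': 3, 'z': 0}
sum of values = 16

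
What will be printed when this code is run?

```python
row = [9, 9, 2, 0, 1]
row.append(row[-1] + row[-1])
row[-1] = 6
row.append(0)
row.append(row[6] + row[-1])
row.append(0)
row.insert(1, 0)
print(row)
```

[9, 0, 9, 2, 0, 1, 6, 0, 0, 0]

append row[-1]+row[-1] = 1+1 = 2 → [9, 9, 2, 0, 1, 2]
row[-1] = 6 → [9, 9, 2, 0, 1, 6]
append 0 → [9, 9, 2, 0, 1, 6, 0]
append row[6]+row[-1] = 0+0 = 0 → [9, 9, 2, 0, 1, 6, 0, 0]
append 0 → [9, 9, 2, 0, 1, 6, 0, 0, 0]
insert 0 at 1 → [9, 0, 9, 2, 0, 1, 6, 0, 0, 0]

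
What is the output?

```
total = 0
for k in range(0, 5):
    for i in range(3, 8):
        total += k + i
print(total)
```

k=0,i=3: total = 0+3 = 3
k=0,i=4: total = 3+4 = 7
k=0,i=5: total = 7+5 = 12
k=0,i=6: total = 12+6 = 18
k=0,i=7: total = 18+7 = 25
k=1,i=3: total = 25+4 = 29
k=1,i=4: total = 29+5 = 34
k=1,i=5: total = 34+6 = 40
k=1,i=6: total = 40+7 = 47
k=1,i=7: total = 47+8 = 55
k=2,i=3: total = 55+5 = 60
k=2,i=4: total = 60+6 = 66
k=2,i=5: total = 66+7 = 73
k=2,i=6: total = 73+8 = 81
k=2,i=7: total = 81+9 = 90
k=3,i=3: total = 90+6 = 96
k=3,i=4: total = 96+7 = 103
k=3,i=5: total = 103+8 = 111
k=3,i=6: total = 111+9 = 120
k=3,i=7: total = 120+10 = 130
k=4,i=3: total = 130+7 = 137
k=4,i=4: total = 137+8 = 145
k=4,i=5: total = 145+9 = 154
k=4,i=6: total = 154+10 = 164
k=4,i=7: total = 164+11 = 175

175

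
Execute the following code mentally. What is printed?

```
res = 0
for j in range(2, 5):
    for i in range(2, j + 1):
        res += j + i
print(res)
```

j=2,i=2: res = 0+4 = 4
j=3,i=2: res = 4+5 = 9
j=3,i=3: res = 9+6 = 15
j=4,i=2: res = 15+6 = 21
j=4,i=3: res = 21+7 = 28
j=4,i=4: res = 28+8 = 36

36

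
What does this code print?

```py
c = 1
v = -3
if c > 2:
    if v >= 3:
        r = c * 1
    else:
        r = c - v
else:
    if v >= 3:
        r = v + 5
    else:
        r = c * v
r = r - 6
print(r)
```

-9

c=1, v=-3
c > 2 is False; v >= 3 is False
→ r = c * v = -3
r = (-3)-6 = -9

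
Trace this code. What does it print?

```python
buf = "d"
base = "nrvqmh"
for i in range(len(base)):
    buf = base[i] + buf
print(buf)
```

hmqvrnd

i=0: prepend 'n' → 'nd'
i=1: prepend 'r' → 'rnd'
i=2: prepend 'v' → 'vrnd'
i=3: prepend 'q' → 'qvrnd'
i=4: prepend 'm' → 'mqvrnd'
i=5: prepend 'h' → 'hmqvrnd'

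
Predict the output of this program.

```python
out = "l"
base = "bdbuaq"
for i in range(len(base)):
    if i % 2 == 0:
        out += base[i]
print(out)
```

i=0: add 'b' → 'lb'
i=1: skip
i=2: add 'b' → 'lbb'
i=3: skip
i=4: add 'a' → 'lbba'
i=5: skip

lbba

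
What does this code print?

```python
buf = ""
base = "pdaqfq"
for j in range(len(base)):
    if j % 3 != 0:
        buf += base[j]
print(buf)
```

j=0: skip
j=1: add 'd' → 'd'
j=2: add 'a' → 'da'
j=3: skip
j=4: add 'f' → 'daf'
j=5: add 'q' → 'dafq'

dafq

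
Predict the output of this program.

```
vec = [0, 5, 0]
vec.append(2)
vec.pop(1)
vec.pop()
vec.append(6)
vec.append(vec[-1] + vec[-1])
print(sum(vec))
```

append 2 → [0, 5, 0, 2]
pop(1) removes 5 → [0, 0, 2]
pop() removes 2 → [0, 0]
append 6 → [0, 0, 6]
append vec[-1]+vec[-1] = 6+6 = 12 → [0, 0, 6, 12]
sum = 18

18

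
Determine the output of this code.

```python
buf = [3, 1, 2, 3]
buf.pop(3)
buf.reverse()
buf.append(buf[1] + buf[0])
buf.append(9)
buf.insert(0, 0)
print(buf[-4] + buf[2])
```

pop(3) removes 3 → [3, 1, 2]
reverse → [2, 1, 3]
append buf[1]+buf[0] = 1+2 = 3 → [2, 1, 3, 3]
append 9 → [2, 1, 3, 3, 9]
insert 0 at 0 → [0, 2, 1, 3, 3, 9]
buf[-4]+buf[2] = 1+1 = 2

2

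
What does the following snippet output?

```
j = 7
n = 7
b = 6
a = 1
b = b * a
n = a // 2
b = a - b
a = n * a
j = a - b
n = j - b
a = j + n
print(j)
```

b = 6*1 = 6
n = 1//2 = 0
b = 1-6 = -5
a = 0*1 = 0
j = 0-(-5) = 5
n = 5-(-5) = 10
a = 5+10 = 15

5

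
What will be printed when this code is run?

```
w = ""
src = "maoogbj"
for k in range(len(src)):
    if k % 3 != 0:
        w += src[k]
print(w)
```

k=0: skip
k=1: add 'a' → 'a'
k=2: add 'o' → 'ao'
k=3: skip
k=4: add 'g' → 'aog'
k=5: add 'b' → 'aogb'
k=6: skip

aogb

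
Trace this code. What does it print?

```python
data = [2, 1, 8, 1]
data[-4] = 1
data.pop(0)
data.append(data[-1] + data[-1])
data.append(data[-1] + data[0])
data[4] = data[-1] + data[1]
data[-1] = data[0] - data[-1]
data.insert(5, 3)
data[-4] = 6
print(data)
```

[1, 8, 6, 2, -10, 3]

data[-4] = 1 → [1, 1, 8, 1]
pop(0) removes 1 → [1, 8, 1]
append data[-1]+data[-1] = 1+1 = 2 → [1, 8, 1, 2]
append data[-1]+data[0] = 2+1 = 3 → [1, 8, 1, 2, 3]
data[4] = data[-1]+data[1] = 3+8 = 11 → [1, 8, 1, 2, 11]
data[-1] = data[0]-data[-1] = 1-11 = -10 → [1, 8, 1, 2, -10]
insert 3 at 5 → [1, 8, 1, 2, -10, 3]
data[-4] = 6 → [1, 8, 6, 2, -10, 3]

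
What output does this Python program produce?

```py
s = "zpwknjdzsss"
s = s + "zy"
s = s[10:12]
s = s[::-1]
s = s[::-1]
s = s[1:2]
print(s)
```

z

+ 'zy' → 'zpwknjdzssszy'
slice [10:12] → 'sz'
reverse → 'zs'
reverse → 'sz'
slice [1:2] → 'z'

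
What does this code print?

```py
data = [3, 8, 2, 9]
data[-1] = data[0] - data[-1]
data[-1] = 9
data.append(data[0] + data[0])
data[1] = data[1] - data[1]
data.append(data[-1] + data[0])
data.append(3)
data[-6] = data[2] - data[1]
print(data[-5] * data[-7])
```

6

data[-1] = data[0]-data[-1] = 3-9 = -6 → [3, 8, 2, -6]
data[-1] = 9 → [3, 8, 2, 9]
append data[0]+data[0] = 3+3 = 6 → [3, 8, 2, 9, 6]
data[1] = data[1]-data[1] = 8-8 = 0 → [3, 0, 2, 9, 6]
append data[-1]+data[0] = 6+3 = 9 → [3, 0, 2, 9, 6, 9]
append 3 → [3, 0, 2, 9, 6, 9, 3]
data[-6] = data[2]-data[1] = 2-0 = 2 → [3, 2, 2, 9, 6, 9, 3]
data[-5]*data[-7] = 2*3 = 6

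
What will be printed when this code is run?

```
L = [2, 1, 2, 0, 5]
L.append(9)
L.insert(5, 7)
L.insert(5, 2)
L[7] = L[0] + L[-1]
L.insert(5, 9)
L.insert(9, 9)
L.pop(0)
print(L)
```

[1, 2, 0, 5, 9, 2, 7, 11, 9]

append 9 → [2, 1, 2, 0, 5, 9]
insert 7 at 5 → [2, 1, 2, 0, 5, 7, 9]
insert 2 at 5 → [2, 1, 2, 0, 5, 2, 7, 9]
L[7] = L[0]+L[-1] = 2+9 = 11 → [2, 1, 2, 0, 5, 2, 7, 11]
insert 9 at 5 → [2, 1, 2, 0, 5, 9, 2, 7, 11]
insert 9 at 9 → [2, 1, 2, 0, 5, 9, 2, 7, 11, 9]
pop(0) removes 2 → [1, 2, 0, 5, 9, 2, 7, 11, 9]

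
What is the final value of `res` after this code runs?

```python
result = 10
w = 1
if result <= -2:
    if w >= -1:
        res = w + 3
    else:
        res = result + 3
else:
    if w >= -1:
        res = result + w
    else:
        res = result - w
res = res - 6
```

5

result=10, w=1
result <= -2 is False; w >= -1 is True
→ res = result + w = 11
res = 11-6 = 5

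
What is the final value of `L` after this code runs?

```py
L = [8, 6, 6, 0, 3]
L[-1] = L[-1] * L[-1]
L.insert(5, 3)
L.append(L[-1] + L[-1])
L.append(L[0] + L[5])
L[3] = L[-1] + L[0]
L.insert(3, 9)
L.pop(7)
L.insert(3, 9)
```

L[-1] = L[-1]*L[-1] = 3*3 = 9 → [8, 6, 6, 0, 9]
insert 3 at 5 → [8, 6, 6, 0, 9, 3]
append L[-1]+L[-1] = 3+3 = 6 → [8, 6, 6, 0, 9, 3, 6]
append L[0]+L[5] = 8+3 = 11 → [8, 6, 6, 0, 9, 3, 6, 11]
L[3] = L[-1]+L[0] = 11+8 = 19 → [8, 6, 6, 19, 9, 3, 6, 11]
insert 9 at 3 → [8, 6, 6, 9, 19, 9, 3, 6, 11]
pop(7) removes 6 → [8, 6, 6, 9, 19, 9, 3, 11]
insert 9 at 3 → [8, 6, 6, 9, 9, 19, 9, 3, 11]

[8, 6, 6, 9, 9, 19, 9, 3, 11]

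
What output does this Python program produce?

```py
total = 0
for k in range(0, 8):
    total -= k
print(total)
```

-28

k=0: total = 0-0 = 0
k=1: total = 0-1 = -1
k=2: total = (-1)-2 = -3
k=3: total = (-3)-3 = -6
k=4: total = (-6)-4 = -10
k=5: total = (-10)-5 = -15
k=6: total = (-15)-6 = -21
k=7: total = (-21)-7 = -28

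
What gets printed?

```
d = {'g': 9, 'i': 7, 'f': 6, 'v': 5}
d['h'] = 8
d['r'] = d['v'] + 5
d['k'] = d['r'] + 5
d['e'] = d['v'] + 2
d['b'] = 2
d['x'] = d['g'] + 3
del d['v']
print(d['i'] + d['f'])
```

13

d['h'] = 8 → {'g': 9, 'i': 7, 'f': 6, 'v': 5, 'h': 8}
d['r'] = d['v']+5 = 10 → {'g': 9, 'i': 7, 'f': 6, 'v': 5, 'h': 8, 'r': 10}
d['k'] = d['r']+5 = 15 → {'g': 9, 'i': 7, 'f': 6, 'v': 5, 'h': 8, 'r': 10, 'k': 15}
d['e'] = d['v']+2 = 7 → {'g': 9, 'i': 7, 'f': 6, 'v': 5, 'h': 8, 'r': 10, 'k': 15, 'e': 7}
d['b'] = 2 → {'g': 9, 'i': 7, 'f': 6, 'v': 5, 'h': 8, 'r': 10, 'k': 15, 'e': 7, 'b': 2}
d['x'] = d['g']+3 = 12 → {'g': 9, 'i': 7, 'f': 6, 'v': 5, 'h': 8, 'r': 10, 'k': 15, 'e': 7, 'b': 2, 'x': 12}
del 'v' → {'g': 9, 'i': 7, 'f': 6, 'h': 8, 'r': 10, 'k': 15, 'e': 7, 'b': 2, 'x': 12}
d['i']+d['f'] = 7+6 = 13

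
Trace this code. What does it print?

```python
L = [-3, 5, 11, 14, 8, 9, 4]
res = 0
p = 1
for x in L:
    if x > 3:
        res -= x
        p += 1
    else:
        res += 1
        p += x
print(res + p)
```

x=-3: not >3, res = 0+1 = 1; p=-2
x=5: >3, res = 1-5 = -4; p=-1
x=11: >3, res = (-4)-11 = -15; p=0
x=14: >3, res = (-15)-14 = -29; p=1
x=8: >3, res = (-29)-8 = -37; p=2
x=9: >3, res = (-37)-9 = -46; p=3
x=4: >3, res = (-46)-4 = -50; p=4
res+p = (-50)+4 = -46

-46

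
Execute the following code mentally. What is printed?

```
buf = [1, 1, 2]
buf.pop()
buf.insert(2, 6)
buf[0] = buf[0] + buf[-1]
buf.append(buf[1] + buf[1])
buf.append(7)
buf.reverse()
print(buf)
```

[7, 2, 6, 1, 7]

pop() removes 2 → [1, 1]
insert 6 at 2 → [1, 1, 6]
buf[0] = buf[0]+buf[-1] = 1+6 = 7 → [7, 1, 6]
append buf[1]+buf[1] = 1+1 = 2 → [7, 1, 6, 2]
append 7 → [7, 1, 6, 2, 7]
reverse → [7, 2, 6, 1, 7]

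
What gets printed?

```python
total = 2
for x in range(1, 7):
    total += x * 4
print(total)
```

86

x=1: total = 2+1*4 = 6
x=2: total = 6+2*4 = 14
x=3: total = 14+3*4 = 26
x=4: total = 26+4*4 = 42
x=5: total = 42+5*4 = 62
x=6: total = 62+6*4 = 86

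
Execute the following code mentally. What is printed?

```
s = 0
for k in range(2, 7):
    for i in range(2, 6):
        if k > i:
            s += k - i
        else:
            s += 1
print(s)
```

30

k=2,i=2: not 2>2, s = 0+1 = 1
k=2,i=3: not 2>3, s = 1+1 = 2
k=2,i=4: not 2>4, s = 2+1 = 3
k=2,i=5: not 2>5, s = 3+1 = 4
k=3,i=2: 3>2, s = 4+1 = 5
k=3,i=3: not 3>3, s = 5+1 = 6
k=3,i=4: not 3>4, s = 6+1 = 7
k=3,i=5: not 3>5, s = 7+1 = 8
k=4,i=2: 4>2, s = 8+2 = 10
k=4,i=3: 4>3, s = 10+1 = 11
k=4,i=4: not 4>4, s = 11+1 = 12
k=4,i=5: not 4>5, s = 12+1 = 13
k=5,i=2: 5>2, s = 13+3 = 16
k=5,i=3: 5>3, s = 16+2 = 18
k=5,i=4: 5>4, s = 18+1 = 19
k=5,i=5: not 5>5, s = 19+1 = 20
k=6,i=2: 6>2, s = 20+4 = 24
k=6,i=3: 6>3, s = 24+3 = 27
k=6,i=4: 6>4, s = 27+2 = 29
k=6,i=5: 6>5, s = 29+1 = 30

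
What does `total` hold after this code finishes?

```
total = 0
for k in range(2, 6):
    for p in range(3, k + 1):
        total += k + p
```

k=3,p=3: total = 0+6 = 6
k=4,p=3: total = 6+7 = 13
k=4,p=4: total = 13+8 = 21
k=5,p=3: total = 21+8 = 29
k=5,p=4: total = 29+9 = 38
k=5,p=5: total = 38+10 = 48

48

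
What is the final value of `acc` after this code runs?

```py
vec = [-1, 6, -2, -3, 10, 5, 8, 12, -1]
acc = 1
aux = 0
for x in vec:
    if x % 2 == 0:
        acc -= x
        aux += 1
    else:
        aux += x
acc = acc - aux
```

-38

x=-1: not even; aux=-1
x=6: even, acc = 1-6 = -5; aux=0
x=-2: even, acc = (-5)-(-2) = -3; aux=1
x=-3: not even; aux=-2
x=10: even, acc = (-3)-10 = -13; aux=-1
x=5: not even; aux=4
x=8: even, acc = (-13)-8 = -21; aux=5
x=12: even, acc = (-21)-12 = -33; aux=6
x=-1: not even; aux=5
acc-aux = (-33)-5 = -38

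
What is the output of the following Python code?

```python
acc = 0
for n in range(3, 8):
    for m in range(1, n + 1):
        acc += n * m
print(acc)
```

n=3,m=1: acc = 0+3 = 3
n=3,m=2: acc = 3+6 = 9
n=3,m=3: acc = 9+9 = 18
n=4,m=1: acc = 18+4 = 22
n=4,m=2: acc = 22+8 = 30
n=4,m=3: acc = 30+12 = 42
n=4,m=4: acc = 42+16 = 58
n=5,m=1: acc = 58+5 = 63
n=5,m=2: acc = 63+10 = 73
n=5,m=3: acc = 73+15 = 88
n=5,m=4: acc = 88+20 = 108
n=5,m=5: acc = 108+25 = 133
n=6,m=1: acc = 133+6 = 139
n=6,m=2: acc = 139+12 = 151
n=6,m=3: acc = 151+18 = 169
n=6,m=4: acc = 169+24 = 193
n=6,m=5: acc = 193+30 = 223
n=6,m=6: acc = 223+36 = 259
n=7,m=1: acc = 259+7 = 266
n=7,m=2: acc = 266+14 = 280
n=7,m=3: acc = 280+21 = 301
n=7,m=4: acc = 301+28 = 329
n=7,m=5: acc = 329+35 = 364
n=7,m=6: acc = 364+42 = 406
n=7,m=7: acc = 406+49 = 455

455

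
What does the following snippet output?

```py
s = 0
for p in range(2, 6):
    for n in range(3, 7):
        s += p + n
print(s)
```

128

p=2,n=3: s = 0+5 = 5
p=2,n=4: s = 5+6 = 11
p=2,n=5: s = 11+7 = 18
p=2,n=6: s = 18+8 = 26
p=3,n=3: s = 26+6 = 32
p=3,n=4: s = 32+7 = 39
p=3,n=5: s = 39+8 = 47
p=3,n=6: s = 47+9 = 56
p=4,n=3: s = 56+7 = 63
p=4,n=4: s = 63+8 = 71
p=4,n=5: s = 71+9 = 80
p=4,n=6: s = 80+10 = 90
p=5,n=3: s = 90+8 = 98
p=5,n=4: s = 98+9 = 107
p=5,n=5: s = 107+10 = 117
p=5,n=6: s = 117+11 = 128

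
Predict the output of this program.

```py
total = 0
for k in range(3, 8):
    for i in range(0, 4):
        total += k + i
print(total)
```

130

k=3,i=0: total = 0+3 = 3
k=3,i=1: total = 3+4 = 7
k=3,i=2: total = 7+5 = 12
k=3,i=3: total = 12+6 = 18
k=4,i=0: total = 18+4 = 22
k=4,i=1: total = 22+5 = 27
k=4,i=2: total = 27+6 = 33
k=4,i=3: total = 33+7 = 40
k=5,i=0: total = 40+5 = 45
k=5,i=1: total = 45+6 = 51
k=5,i=2: total = 51+7 = 58
k=5,i=3: total = 58+8 = 66
k=6,i=0: total = 66+6 = 72
k=6,i=1: total = 72+7 = 79
k=6,i=2: total = 79+8 = 87
k=6,i=3: total = 87+9 = 96
k=7,i=0: total = 96+7 = 103
k=7,i=1: total = 103+8 = 111
k=7,i=2: total = 111+9 = 120
k=7,i=3: total = 120+10 = 130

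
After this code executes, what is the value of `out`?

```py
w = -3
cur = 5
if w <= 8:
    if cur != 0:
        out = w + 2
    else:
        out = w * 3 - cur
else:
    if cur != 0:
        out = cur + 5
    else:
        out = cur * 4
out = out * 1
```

-1

w=-3, cur=5
w <= 8 is True; cur != 0 is True
→ out = w + 2 = -1
out = (-1)*1 = -1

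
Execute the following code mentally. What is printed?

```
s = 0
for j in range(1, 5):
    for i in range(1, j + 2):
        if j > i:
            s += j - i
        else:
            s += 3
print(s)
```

34

j=1,i=1: not 1>1, s = 0+3 = 3
j=1,i=2: not 1>2, s = 3+3 = 6
j=2,i=1: 2>1, s = 6+1 = 7
j=2,i=2: not 2>2, s = 7+3 = 10
j=2,i=3: not 2>3, s = 10+3 = 13
j=3,i=1: 3>1, s = 13+2 = 15
j=3,i=2: 3>2, s = 15+1 = 16
j=3,i=3: not 3>3, s = 16+3 = 19
j=3,i=4: not 3>4, s = 19+3 = 22
j=4,i=1: 4>1, s = 22+3 = 25
j=4,i=2: 4>2, s = 25+2 = 27
j=4,i=3: 4>3, s = 27+1 = 28
j=4,i=4: not 4>4, s = 28+3 = 31
j=4,i=5: not 4>5, s = 31+3 = 34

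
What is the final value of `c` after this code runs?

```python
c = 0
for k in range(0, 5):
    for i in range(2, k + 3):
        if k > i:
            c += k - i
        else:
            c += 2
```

k=0,i=2: not 0>2, c = 0+2 = 2
k=1,i=2: not 1>2, c = 2+2 = 4
k=1,i=3: not 1>3, c = 4+2 = 6
k=2,i=2: not 2>2, c = 6+2 = 8
k=2,i=3: not 2>3, c = 8+2 = 10
k=2,i=4: not 2>4, c = 10+2 = 12
k=3,i=2: 3>2, c = 12+1 = 13
k=3,i=3: not 3>3, c = 13+2 = 15
k=3,i=4: not 3>4, c = 15+2 = 17
k=3,i=5: not 3>5, c = 17+2 = 19
k=4,i=2: 4>2, c = 19+2 = 21
k=4,i=3: 4>3, c = 21+1 = 22
k=4,i=4: not 4>4, c = 22+2 = 24
k=4,i=5: not 4>5, c = 24+2 = 26
k=4,i=6: not 4>6, c = 26+2 = 28

28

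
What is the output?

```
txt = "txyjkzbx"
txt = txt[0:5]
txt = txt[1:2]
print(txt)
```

slice [0:5] → 'txyjk'
slice [1:2] → 'x'

x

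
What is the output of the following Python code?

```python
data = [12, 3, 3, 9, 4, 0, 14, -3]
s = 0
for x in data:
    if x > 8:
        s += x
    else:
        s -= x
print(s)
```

x=12: >8, s = 0+12 = 12
x=3: not >8, s = 12-3 = 9
x=3: not >8, s = 9-3 = 6
x=9: >8, s = 6+9 = 15
x=4: not >8, s = 15-4 = 11
x=0: not >8, s = 11-0 = 11
x=14: >8, s = 11+14 = 25
x=-3: not >8, s = 25-(-3) = 28

28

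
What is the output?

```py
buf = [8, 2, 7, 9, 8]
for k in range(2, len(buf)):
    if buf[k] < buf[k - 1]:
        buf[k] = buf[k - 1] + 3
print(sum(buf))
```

38

k=2: 7>=2, unchanged → [8, 2, 7, 9, 8]
k=3: 9>=7, unchanged → [8, 2, 7, 9, 8]
k=4: 8<9, buf[4] = 9+3 = 12 → [8, 2, 7, 9, 12]
sum = 38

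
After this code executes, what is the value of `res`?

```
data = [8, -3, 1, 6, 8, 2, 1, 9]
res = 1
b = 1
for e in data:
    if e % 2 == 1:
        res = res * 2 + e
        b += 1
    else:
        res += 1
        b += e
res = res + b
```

64

e=8: not odd, res = 1+1 = 2; b=9
e=-3: odd, res = 2*2+(-3) = 1; b=10
e=1: odd, res = 1*2+1 = 3; b=11
e=6: not odd, res = 3+1 = 4; b=17
e=8: not odd, res = 4+1 = 5; b=25
e=2: not odd, res = 5+1 = 6; b=27
e=1: odd, res = 6*2+1 = 13; b=28
e=9: odd, res = 13*2+9 = 35; b=29
res+b = 35+29 = 64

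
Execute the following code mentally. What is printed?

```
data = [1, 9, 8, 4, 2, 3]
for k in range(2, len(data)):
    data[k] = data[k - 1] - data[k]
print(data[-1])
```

k=2: data[2] = 9-8 = 1 → [1, 9, 1, 4, 2, 3]
k=3: data[3] = 1-4 = -3 → [1, 9, 1, -3, 2, 3]
k=4: data[4] = (-3)-2 = -5 → [1, 9, 1, -3, -5, 3]
k=5: data[5] = (-5)-3 = -8 → [1, 9, 1, -3, -5, -8]

-8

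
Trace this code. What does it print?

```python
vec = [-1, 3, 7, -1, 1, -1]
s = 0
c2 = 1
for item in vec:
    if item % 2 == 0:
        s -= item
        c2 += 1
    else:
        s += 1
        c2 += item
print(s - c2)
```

-3

item=-1: not even, s = 0+1 = 1; c2=0
item=3: not even, s = 1+1 = 2; c2=3
item=7: not even, s = 2+1 = 3; c2=10
item=-1: not even, s = 3+1 = 4; c2=9
item=1: not even, s = 4+1 = 5; c2=10
item=-1: not even, s = 5+1 = 6; c2=9
s-c2 = 6-9 = -3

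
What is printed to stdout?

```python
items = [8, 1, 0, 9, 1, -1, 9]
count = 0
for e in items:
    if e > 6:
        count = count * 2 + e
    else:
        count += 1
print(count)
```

71

e=8: >6, count = 0*2+8 = 8
e=1: not >6, count = 8+1 = 9
e=0: not >6, count = 9+1 = 10
e=9: >6, count = 10*2+9 = 29
e=1: not >6, count = 29+1 = 30
e=-1: not >6, count = 30+1 = 31
e=9: >6, count = 31*2+9 = 71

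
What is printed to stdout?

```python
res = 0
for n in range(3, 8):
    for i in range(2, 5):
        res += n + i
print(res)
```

120

n=3,i=2: res = 0+5 = 5
n=3,i=3: res = 5+6 = 11
n=3,i=4: res = 11+7 = 18
n=4,i=2: res = 18+6 = 24
n=4,i=3: res = 24+7 = 31
n=4,i=4: res = 31+8 = 39
n=5,i=2: res = 39+7 = 46
n=5,i=3: res = 46+8 = 54
n=5,i=4: res = 54+9 = 63
n=6,i=2: res = 63+8 = 71
n=6,i=3: res = 71+9 = 80
n=6,i=4: res = 80+10 = 90
n=7,i=2: res = 90+9 = 99
n=7,i=3: res = 99+10 = 109
n=7,i=4: res = 109+11 = 120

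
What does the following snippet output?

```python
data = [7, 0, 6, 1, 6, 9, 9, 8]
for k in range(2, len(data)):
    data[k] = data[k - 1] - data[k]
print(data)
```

k=2: data[2] = 0-6 = -6 → [7, 0, -6, 1, 6, 9, 9, 8]
k=3: data[3] = (-6)-1 = -7 → [7, 0, -6, -7, 6, 9, 9, 8]
k=4: data[4] = (-7)-6 = -13 → [7, 0, -6, -7, -13, 9, 9, 8]
k=5: data[5] = (-13)-9 = -22 → [7, 0, -6, -7, -13, -22, 9, 8]
k=6: data[6] = (-22)-9 = -31 → [7, 0, -6, -7, -13, -22, -31, 8]
k=7: data[7] = (-31)-8 = -39 → [7, 0, -6, -7, -13, -22, -31, -39]

[7, 0, -6, -7, -13, -22, -31, -39]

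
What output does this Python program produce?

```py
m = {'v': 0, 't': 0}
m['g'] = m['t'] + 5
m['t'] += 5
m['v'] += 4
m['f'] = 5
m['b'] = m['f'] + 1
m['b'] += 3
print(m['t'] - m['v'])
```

m['g'] = m['t']+5 = 5 → {'v': 0, 't': 0, 'g': 5}
m['t'] = 0+5 = 5 → {'v': 0, 't': 5, 'g': 5}
m['v'] = 0+4 = 4 → {'v': 4, 't': 5, 'g': 5}
m['f'] = 5 → {'v': 4, 't': 5, 'g': 5, 'f': 5}
m['b'] = m['f']+1 = 6 → {'v': 4, 't': 5, 'g': 5, 'f': 5, 'b': 6}
m['b'] = 6+3 = 9 → {'v': 4, 't': 5, 'g': 5, 'f': 5, 'b': 9}
m['t']-m['v'] = 5-4 = 1

1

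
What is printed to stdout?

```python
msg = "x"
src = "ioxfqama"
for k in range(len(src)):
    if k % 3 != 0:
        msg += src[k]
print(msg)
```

k=0: skip
k=1: add 'o' → 'xo'
k=2: add 'x' → 'xox'
k=3: skip
k=4: add 'q' → 'xoxq'
k=5: add 'a' → 'xoxqa'
k=6: skip
k=7: add 'a' → 'xoxqaa'

xoxqaa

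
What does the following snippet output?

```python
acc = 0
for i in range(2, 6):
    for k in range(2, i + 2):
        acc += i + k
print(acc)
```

i=2,k=2: acc = 0+4 = 4
i=2,k=3: acc = 4+5 = 9
i=3,k=2: acc = 9+5 = 14
i=3,k=3: acc = 14+6 = 20
i=3,k=4: acc = 20+7 = 27
i=4,k=2: acc = 27+6 = 33
i=4,k=3: acc = 33+7 = 40
i=4,k=4: acc = 40+8 = 48
i=4,k=5: acc = 48+9 = 57
i=5,k=2: acc = 57+7 = 64
i=5,k=3: acc = 64+8 = 72
i=5,k=4: acc = 72+9 = 81
i=5,k=5: acc = 81+10 = 91
i=5,k=6: acc = 91+11 = 102

102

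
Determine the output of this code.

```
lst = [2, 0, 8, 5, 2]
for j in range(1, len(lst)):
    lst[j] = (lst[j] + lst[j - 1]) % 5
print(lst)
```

[2, 2, 0, 0, 2]

j=1: lst[1] = (0+2)%5 = 2 → [2, 2, 8, 5, 2]
j=2: lst[2] = (8+2)%5 = 0 → [2, 2, 0, 5, 2]
j=3: lst[3] = (5+0)%5 = 0 → [2, 2, 0, 0, 2]
j=4: lst[4] = (2+0)%5 = 2 → [2, 2, 0, 0, 2]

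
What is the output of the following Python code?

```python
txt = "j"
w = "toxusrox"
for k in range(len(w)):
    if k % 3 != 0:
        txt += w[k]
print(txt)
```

k=0: skip
k=1: add 'o' → 'jo'
k=2: add 'x' → 'jox'
k=3: skip
k=4: add 's' → 'joxs'
k=5: add 'r' → 'joxsr'
k=6: skip
k=7: add 'x' → 'joxsrx'

joxsrx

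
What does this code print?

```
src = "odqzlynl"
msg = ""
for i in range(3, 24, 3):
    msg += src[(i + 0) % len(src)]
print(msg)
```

zndllqy

i=3: add src[3]='z' → 'z'
i=6: add src[6]='n' → 'zn'
i=9: add src[1]='d' → 'znd'
i=12: add src[4]='l' → 'zndl'
i=15: add src[7]='l' → 'zndll'
i=18: add src[2]='q' → 'zndllq'
i=21: add src[5]='y' → 'zndllqy'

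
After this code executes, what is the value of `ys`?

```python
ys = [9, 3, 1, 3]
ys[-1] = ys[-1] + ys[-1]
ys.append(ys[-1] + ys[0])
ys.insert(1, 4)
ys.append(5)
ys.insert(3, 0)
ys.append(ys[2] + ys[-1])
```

ys[-1] = ys[-1]+ys[-1] = 3+3 = 6 → [9, 3, 1, 6]
append ys[-1]+ys[0] = 6+9 = 15 → [9, 3, 1, 6, 15]
insert 4 at 1 → [9, 4, 3, 1, 6, 15]
append 5 → [9, 4, 3, 1, 6, 15, 5]
insert 0 at 3 → [9, 4, 3, 0, 1, 6, 15, 5]
append ys[2]+ys[-1] = 3+5 = 8 → [9, 4, 3, 0, 1, 6, 15, 5, 8]

[9, 4, 3, 0, 1, 6, 15, 5, 8]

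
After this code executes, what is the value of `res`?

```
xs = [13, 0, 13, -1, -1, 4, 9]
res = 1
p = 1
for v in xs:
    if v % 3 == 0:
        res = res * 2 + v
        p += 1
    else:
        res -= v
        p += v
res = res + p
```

-38

v=13: not %3==0, res = 1-13 = -12; p=14
v=0: %3==0, res = (-12)*2+0 = -24; p=15
v=13: not %3==0, res = (-24)-13 = -37; p=28
v=-1: not %3==0, res = (-37)-(-1) = -36; p=27
v=-1: not %3==0, res = (-36)-(-1) = -35; p=26
v=4: not %3==0, res = (-35)-4 = -39; p=30
v=9: %3==0, res = (-39)*2+9 = -69; p=31
res+p = (-69)+31 = -38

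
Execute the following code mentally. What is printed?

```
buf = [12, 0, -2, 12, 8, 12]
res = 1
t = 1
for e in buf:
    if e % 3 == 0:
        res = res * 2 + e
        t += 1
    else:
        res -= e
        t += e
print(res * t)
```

1540

e=12: %3==0, res = 1*2+12 = 14; t=2
e=0: %3==0, res = 14*2+0 = 28; t=3
e=-2: not %3==0, res = 28-(-2) = 30; t=1
e=12: %3==0, res = 30*2+12 = 72; t=2
e=8: not %3==0, res = 72-8 = 64; t=10
e=12: %3==0, res = 64*2+12 = 140; t=11
res*t = 140*11 = 1540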